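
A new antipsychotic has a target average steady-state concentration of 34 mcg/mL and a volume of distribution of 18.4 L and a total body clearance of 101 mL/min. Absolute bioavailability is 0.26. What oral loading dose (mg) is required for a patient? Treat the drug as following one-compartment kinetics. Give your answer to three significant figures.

LD = Vd × C / F = 18.40 × 34.00 / 0.26 = 2406 mg

2410 mg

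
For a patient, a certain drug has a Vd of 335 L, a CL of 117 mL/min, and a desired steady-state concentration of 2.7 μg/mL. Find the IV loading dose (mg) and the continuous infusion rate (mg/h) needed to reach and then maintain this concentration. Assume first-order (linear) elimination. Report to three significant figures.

(a) 905 mg; (b) 19.0 mg/h

Loading dose = Vd × C = 335.0 × 2.7 = 904.5 mg
CL = 117 mL/min × 60/1000 = 7.020 L/h
Maintenance: replace elimination → rate = CL × Css = 7.020 × 2.7 = 18.95 mg/h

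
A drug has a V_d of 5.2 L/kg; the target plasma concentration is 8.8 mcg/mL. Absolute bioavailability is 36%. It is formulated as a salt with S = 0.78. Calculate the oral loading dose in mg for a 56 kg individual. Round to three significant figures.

Vd = 5.2 L/kg × 56 kg = 291.2 L
LD = Vd × C / F / S = 291.2 × 8.800 / 0.36 / 0.78 = 9126 mg

9130 mg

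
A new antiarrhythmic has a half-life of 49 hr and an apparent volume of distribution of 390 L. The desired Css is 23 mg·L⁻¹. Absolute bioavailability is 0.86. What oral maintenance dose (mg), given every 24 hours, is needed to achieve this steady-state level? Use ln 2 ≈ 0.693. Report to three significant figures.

CL = ln 2 · Vd / t½ = 0.693 × 390.0 / 49 = 5.516 L/h
D = CL × Css × τ / F = 5.516 × 23 × 24 / 0.86 = 3541 mg

3540 mg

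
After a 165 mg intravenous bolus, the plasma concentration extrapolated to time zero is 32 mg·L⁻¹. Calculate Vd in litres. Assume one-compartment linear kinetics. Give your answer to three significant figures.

5.16 L

Immediately after an IV bolus, C₀ = Dose / Vd, so Vd = Dose / C₀.
Vd = 165 / 32 = 5.156 L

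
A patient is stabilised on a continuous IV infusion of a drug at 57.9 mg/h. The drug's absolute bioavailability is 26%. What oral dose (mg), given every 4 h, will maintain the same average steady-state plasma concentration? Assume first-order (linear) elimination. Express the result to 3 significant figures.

891 mg

To maintain the same Css, the systemic dosing rate must be unchanged: F·D/τ = infusion rate.
D = rate × τ / F = 57.9 × 4 / 0.26 = 890.8 mg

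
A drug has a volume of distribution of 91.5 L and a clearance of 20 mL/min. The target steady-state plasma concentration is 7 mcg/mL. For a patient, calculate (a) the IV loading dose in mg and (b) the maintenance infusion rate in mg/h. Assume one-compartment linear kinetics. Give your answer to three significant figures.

Loading: fill Vd to C_target → 91.50 L × 7 mg/L = 640.5 mg
Convert clearance: 20 mL/min × 60 min/h ÷ 1000 mL/L = 1.200 L/h
Maintenance: replace elimination → rate = CL × Css = 1.200 × 7 = 8.400 mg/h

(a) 641 mg; (b) 8.40 mg/h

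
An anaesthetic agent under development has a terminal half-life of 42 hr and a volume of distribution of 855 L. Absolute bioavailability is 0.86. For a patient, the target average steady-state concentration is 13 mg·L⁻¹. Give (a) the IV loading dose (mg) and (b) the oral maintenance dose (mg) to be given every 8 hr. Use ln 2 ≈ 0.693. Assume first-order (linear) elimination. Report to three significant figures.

(a) 11100 mg; (b) 1710 mg

LD = Vd × C = 855.0 × 13 = 11120 mg
CL = 0.693 × Vd / t½ = 0.693 × 855.0 / 42 = 14.11 L/h
D = CL × Css × τ / F = 14.11 × 13 × 8 / 0.86 = 1706 mg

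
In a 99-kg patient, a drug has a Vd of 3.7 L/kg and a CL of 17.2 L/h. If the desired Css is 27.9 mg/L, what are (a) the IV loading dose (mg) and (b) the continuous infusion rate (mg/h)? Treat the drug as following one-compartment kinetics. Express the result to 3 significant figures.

(a) 10200 mg; (b) 480 mg/h

Vd(total) = 99 kg × 3.7 L/kg = 366.3 L
Loading: fill Vd to C_target → 366.3 L × 27.9 mg/L = 10220 mg
Maintenance: replace elimination → rate = CL × Css = 17.20 × 27.9 = 479.9 mg/h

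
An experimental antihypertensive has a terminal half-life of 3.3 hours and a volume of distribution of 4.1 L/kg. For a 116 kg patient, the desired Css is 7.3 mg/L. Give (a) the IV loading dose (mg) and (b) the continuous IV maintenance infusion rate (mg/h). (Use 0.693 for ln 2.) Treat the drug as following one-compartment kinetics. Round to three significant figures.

Vd(total) = 116 kg × 4.1 L/kg = 475.6 L
LD = Vd × C = 475.6 × 7.3 = 3472 mg
CL = 0.693 × Vd / t½ = 0.693 × 475.6 / 3.3 = 99.88 L/h
Infusion rate = CL × Css = 99.88 × 7.3 = 729.1 mg/h

(a) 3470 mg; (b) 729 mg/h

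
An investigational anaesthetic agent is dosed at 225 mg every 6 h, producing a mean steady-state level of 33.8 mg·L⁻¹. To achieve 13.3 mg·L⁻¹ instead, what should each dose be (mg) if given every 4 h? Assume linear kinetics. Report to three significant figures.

With linear kinetics, Css is proportional to dose rate (D/τ) at fixed clearance.
D₂ = D₁ × (Css,target / Css,current) × (τ₂/τ₁) = 225 × (13.3/33.8) × (4/6) = 59.02 mg

59.0 mg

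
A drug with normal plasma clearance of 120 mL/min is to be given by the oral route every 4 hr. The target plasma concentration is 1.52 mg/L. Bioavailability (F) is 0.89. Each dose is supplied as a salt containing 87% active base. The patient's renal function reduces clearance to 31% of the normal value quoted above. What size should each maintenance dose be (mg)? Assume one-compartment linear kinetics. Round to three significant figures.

CL = 120 mL/min × 60/1000 = 7.200 L/h
Patient clearance = 0.31 × 7.200 = 2.232 L/h
At steady state, dose per interval replaces the amount cleared in that interval: F·S·D/τ = CL·Css.
D = CL × Css × τ / F / S = 2.232 × 1.52 × 4 / 0.89 / 0.87 = 17.53 mg

17.5 mg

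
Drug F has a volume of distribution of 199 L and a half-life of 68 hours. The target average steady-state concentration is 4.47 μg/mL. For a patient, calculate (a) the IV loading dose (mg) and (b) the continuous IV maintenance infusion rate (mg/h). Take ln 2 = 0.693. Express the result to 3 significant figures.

LD = Vd × C = 199.0 × 4.47 = 889.5 mg
CL = 0.693 × Vd / t½ = 0.693 × 199.0 / 68 = 2.028 L/h
Infusion rate = CL × Css = 2.028 × 4.47 = 9.065 mg/h

(a) 890 mg; (b) 9.07 mg/h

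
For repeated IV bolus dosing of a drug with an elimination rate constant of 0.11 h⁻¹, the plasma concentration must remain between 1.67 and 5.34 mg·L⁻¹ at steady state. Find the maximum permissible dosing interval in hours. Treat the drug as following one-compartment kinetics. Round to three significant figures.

10.6 h

Between IV bolus doses, concentration decays as C = C₀·e^(−kτ), so C_peak/C_trough = e^(kτ).
τ_max = ln(C_peak/C_trough) / k = ln(5.34/1.67) / 0.1100 = 1.162 / 0.1100 = 10.56 h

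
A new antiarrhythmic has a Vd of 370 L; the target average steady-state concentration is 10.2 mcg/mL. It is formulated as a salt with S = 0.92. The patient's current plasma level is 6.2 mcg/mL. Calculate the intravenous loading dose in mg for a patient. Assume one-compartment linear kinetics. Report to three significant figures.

The loading dose fills Vd to the target concentration.
Concentration deficit ΔC = 10.2 − 6.2 = 4.000 mg/L
LD = Vd × ΔC / S = 370.0 × 4.000 / 0.92 = 1609 mg

1610 mg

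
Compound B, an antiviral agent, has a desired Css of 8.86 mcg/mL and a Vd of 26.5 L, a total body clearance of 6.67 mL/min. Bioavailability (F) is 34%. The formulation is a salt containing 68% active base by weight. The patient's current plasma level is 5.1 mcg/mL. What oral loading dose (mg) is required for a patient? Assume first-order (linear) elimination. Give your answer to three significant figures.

431 mg

The loading dose fills Vd to the target concentration; clearance is irrelevant here.
Concentration deficit ΔC = 8.86 − 5.1 = 3.760 mg/L
LD = Vd × ΔC / F / S = 26.50 × 3.760 / 0.34 / 0.68 = 431.0 mg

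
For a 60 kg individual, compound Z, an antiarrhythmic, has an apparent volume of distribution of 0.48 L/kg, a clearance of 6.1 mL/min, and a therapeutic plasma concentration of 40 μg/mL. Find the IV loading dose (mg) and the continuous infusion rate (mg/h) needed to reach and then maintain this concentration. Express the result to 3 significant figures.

Total Vd = 0.48 × 60 = 28.80 L
Loading dose = Vd × C = 28.80 × 40 = 1152 mg
Convert clearance: 6.1 mL/min × 60 min/h ÷ 1000 mL/L = 0.3660 L/h
Maintenance: replace elimination → rate = CL × Css = 0.3660 × 40 = 14.64 mg/h

(a) 1150 mg; (b) 14.6 mg/h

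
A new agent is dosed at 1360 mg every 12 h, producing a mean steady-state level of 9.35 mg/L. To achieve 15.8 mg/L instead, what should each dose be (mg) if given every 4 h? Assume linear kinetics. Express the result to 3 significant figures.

With linear kinetics, Css is proportional to dose rate (D/τ) at fixed clearance.
D₂ = D₁ × (Css,target / Css,current) × (τ₂/τ₁) = 1360 × (15.8/9.35) × (4/12) = 766.1 mg

766 mg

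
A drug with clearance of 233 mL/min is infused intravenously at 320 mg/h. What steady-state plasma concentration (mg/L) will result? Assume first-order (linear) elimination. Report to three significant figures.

CL = 233 mL/min = 233 × 0.06 = 13.98 L/h
Css = rate / CL = 320 / 13.98 = 22.89 mg/L

22.9 mg/L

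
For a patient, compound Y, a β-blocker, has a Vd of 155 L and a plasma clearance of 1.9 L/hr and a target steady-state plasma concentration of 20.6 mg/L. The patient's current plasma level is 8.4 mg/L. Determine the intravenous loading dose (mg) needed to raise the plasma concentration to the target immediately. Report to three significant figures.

Concentration deficit ΔC = 20.6 − 8.4 = 12.20 mg/L
LD = Vd × ΔC = 155.0 × 12.20 = 1891 mg

1890 mg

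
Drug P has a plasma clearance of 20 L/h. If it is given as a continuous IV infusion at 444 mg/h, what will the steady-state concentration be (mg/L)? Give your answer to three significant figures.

Css = rate / CL = 444 / 20.00 = 22.20 mg/L

22.2 mg/L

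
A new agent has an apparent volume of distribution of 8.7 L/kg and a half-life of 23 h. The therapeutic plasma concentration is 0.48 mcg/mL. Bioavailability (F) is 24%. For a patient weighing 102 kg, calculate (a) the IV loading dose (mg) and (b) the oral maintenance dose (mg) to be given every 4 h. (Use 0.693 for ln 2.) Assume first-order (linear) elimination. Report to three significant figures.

Vd = 8.7 L/kg × 102 kg = 887.4 L
LD = Vd × C = 887.4 × 0.48 = 426.0 mg
CL = 0.693 × Vd / t½ = 0.693 × 887.4 / 23 = 26.74 L/h
D = CL × Css × τ / F = 26.74 × 0.48 × 4 / 0.24 = 213.9 mg

(a) 426 mg; (b) 214 mg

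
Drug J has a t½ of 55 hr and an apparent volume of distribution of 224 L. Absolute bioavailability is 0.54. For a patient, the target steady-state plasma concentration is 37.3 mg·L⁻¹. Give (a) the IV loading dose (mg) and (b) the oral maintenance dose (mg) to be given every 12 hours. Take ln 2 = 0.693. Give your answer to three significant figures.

LD = Vd × C = 224.0 × 37.3 = 8355 mg
CL = 0.693 × Vd / t½ = 0.693 × 224.0 / 55 = 2.822 L/h
D = CL × Css × τ / F = 2.822 × 37.3 × 12 / 0.54 = 2339 mg

(a) 8360 mg; (b) 2340 mg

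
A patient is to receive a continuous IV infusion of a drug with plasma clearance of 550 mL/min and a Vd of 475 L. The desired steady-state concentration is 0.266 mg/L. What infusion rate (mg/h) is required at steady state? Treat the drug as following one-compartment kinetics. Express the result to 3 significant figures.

CL = 550 mL/min × 60/1000 = 33.00 L/h
Infusion rate = CL · Css = 33.00 L/h × 0.266 mg/L = 8.778 mg/h

8.78 mg/h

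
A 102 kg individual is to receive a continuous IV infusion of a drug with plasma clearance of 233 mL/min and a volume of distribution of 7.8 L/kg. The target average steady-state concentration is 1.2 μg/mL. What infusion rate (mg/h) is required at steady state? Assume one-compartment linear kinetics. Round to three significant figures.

16.8 mg/h

Convert clearance: 233 mL/min × 60 min/h ÷ 1000 mL/L = 13.98 L/h
R₀ = 13.98 × 1.2 = 16.78 mg/h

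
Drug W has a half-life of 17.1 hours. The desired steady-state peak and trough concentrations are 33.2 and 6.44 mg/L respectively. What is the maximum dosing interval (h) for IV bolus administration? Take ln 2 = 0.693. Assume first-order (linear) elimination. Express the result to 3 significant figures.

40.5 h

k = 0.693 / t½ = 0.693 / 17.1 = 0.04053 h⁻¹
Between IV bolus doses, concentration decays as C = C₀·e^(−kτ), so C_peak/C_trough = e^(kτ).
τ_max = ln(C_peak/C_trough) / k = ln(33.2/6.44) / 0.04053 = 1.640 / 0.04053 = 40.46 h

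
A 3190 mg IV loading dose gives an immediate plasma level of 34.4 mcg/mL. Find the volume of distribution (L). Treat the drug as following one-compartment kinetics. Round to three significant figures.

Immediately after an IV bolus, C₀ = Dose / Vd, so Vd = Dose / C₀.
Vd = 3190 / 34.4 = 92.73 L

92.7 L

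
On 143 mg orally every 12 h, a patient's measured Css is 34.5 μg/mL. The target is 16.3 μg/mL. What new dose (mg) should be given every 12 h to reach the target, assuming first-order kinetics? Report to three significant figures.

67.6 mg

With linear kinetics, Css is proportional to dose rate (D/τ) at fixed clearance.
D₂ = D₁ × (Css,target / Css,current) = 143 × 16.3/34.5 = 67.56 mg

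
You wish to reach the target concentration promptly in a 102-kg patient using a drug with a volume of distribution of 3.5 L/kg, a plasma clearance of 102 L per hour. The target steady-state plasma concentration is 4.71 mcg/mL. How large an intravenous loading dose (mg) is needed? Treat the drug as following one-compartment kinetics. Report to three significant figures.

Total Vd = 3.5 × 102 = 357.0 L
LD = Vd × C = 357.0 × 4.710 = 1681 mg

1680 mg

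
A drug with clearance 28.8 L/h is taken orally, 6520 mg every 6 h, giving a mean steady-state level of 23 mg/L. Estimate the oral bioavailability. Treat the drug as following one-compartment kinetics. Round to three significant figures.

F·D/τ = CL·Css at steady state → F = CL·Css·τ / D.
F = 28.8 × 23 × 6 / 6520 = 0.610

0.610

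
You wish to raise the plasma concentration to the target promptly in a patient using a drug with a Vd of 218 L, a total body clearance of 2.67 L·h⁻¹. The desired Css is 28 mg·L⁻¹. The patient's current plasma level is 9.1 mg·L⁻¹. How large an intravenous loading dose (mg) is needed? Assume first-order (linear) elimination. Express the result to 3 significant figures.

Concentration deficit ΔC = 28 − 9.1 = 18.90 mg/L
LD = Vd × ΔC = 218.0 × 18.90 = 4120 mg

4120 mg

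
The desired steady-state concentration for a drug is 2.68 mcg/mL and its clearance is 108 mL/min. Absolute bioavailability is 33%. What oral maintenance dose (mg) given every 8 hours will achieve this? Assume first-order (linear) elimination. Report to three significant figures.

421 mg

CL = 108 mL/min × 60/1000 = 6.480 L/h
At steady state, dose per interval replaces the amount cleared in that interval: F·D/τ = CL·Css.
D = CL × Css × τ / F = 6.480 × 2.68 × 8 / 0.33 = 421.0 mg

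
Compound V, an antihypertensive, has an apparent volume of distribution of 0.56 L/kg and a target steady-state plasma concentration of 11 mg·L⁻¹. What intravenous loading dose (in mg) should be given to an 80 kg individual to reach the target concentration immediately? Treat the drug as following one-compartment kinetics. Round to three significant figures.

493 mg

Vd(total) = 80 kg × 0.56 L/kg = 44.80 L
The loading dose fills Vd to the target concentration.
LD = Vd × C = 44.80 × 11.00 = 492.8 mg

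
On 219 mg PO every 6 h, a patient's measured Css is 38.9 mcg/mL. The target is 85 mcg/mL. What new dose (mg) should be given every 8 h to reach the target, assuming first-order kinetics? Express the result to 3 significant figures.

With linear kinetics, Css is proportional to dose rate (D/τ) at fixed clearance.
D₂ = D₁ × (Css,target / Css,current) × (τ₂/τ₁) = 219 × (85/38.9) × (8/6) = 638.0 mg

638 mg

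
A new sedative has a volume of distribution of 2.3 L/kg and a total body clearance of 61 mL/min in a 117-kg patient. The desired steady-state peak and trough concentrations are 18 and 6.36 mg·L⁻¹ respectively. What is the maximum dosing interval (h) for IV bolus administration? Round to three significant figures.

76.5 h

Vd(total) = 117 kg × 2.3 L/kg = 269.1 L
CL = 61 mL/min × 60/1000 = 3.660 L/h
k = CL / Vd = 3.660 / 269.1 = 0.01360 h⁻¹
Between IV bolus doses, concentration decays as C = C₀·e^(−kτ), so C_peak/C_trough = e^(kτ).
τ_max = ln(C_peak/C_trough) / k = ln(18/6.36) / 0.01360 = 1.040 / 0.01360 = 76.47 h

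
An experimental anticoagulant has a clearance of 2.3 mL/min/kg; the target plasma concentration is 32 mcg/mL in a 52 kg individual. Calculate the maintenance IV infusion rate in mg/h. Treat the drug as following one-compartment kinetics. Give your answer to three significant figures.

CL = 2.3 mL/min/kg × 52 kg = 119.6 mL/min = 119.6 × 60/1000 = 7.176 L/h
R₀ = 7.176 × 32 = 229.6 mg/h

230 mg/h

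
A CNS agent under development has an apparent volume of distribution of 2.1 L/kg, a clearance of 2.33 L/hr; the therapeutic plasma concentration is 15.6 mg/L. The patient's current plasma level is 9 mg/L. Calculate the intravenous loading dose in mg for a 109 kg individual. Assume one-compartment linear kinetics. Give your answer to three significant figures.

1510 mg

Vd(total) = 109 kg × 2.1 L/kg = 228.9 L
Concentration deficit ΔC = 15.6 − 9 = 6.600 mg/L
LD = Vd × ΔC = 228.9 × 6.600 = 1511 mg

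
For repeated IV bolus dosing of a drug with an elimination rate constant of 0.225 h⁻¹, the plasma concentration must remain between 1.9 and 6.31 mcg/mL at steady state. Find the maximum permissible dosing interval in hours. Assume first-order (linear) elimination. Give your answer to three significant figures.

5.33 h

Between IV bolus doses, concentration decays as C = C₀·e^(−kτ), so C_peak/C_trough = e^(kτ).
τ_max = ln(C_peak/C_trough) / k = ln(6.31/1.9) / 0.2250 = 1.200 / 0.2250 = 5.333 h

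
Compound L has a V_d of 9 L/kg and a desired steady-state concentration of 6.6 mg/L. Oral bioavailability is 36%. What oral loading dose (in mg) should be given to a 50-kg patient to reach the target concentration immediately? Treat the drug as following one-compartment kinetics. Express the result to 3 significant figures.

8250 mg

Vd = 9 L/kg × 50 kg = 450.0 L
The loading dose fills Vd to the target concentration.
LD = Vd × C / F = 450.0 × 6.600 / 0.36 = 8250 mg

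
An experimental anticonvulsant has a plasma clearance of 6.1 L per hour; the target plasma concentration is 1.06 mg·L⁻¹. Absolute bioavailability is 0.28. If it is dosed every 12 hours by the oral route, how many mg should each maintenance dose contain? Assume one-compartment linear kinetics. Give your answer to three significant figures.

277 mg

At steady state, dose per interval replaces the amount cleared in that interval: F·D/τ = CL·Css.
D = CL × Css × τ / F = 6.100 × 1.06 × 12 / 0.28 = 277.1 mg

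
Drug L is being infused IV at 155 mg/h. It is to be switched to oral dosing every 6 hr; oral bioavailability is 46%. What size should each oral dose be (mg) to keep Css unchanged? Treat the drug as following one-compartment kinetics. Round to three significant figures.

To maintain the same Css, the systemic dosing rate must be unchanged: F·D/τ = infusion rate.
D = rate × τ / F = 155 × 6 / 0.46 = 2022 mg

2020 mg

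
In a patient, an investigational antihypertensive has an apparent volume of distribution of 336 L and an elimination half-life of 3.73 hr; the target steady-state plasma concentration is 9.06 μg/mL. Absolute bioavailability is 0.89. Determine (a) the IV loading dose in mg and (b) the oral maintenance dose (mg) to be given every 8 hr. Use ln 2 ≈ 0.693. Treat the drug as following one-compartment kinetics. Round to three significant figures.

(a) 3040 mg; (b) 5080 mg

LD = Vd × C = 336.0 × 9.06 = 3044 mg
CL = 0.693 × Vd / t½ = 0.693 × 336.0 / 3.73 = 62.43 L/h
D = CL × Css × τ / F = 62.43 × 9.06 × 8 / 0.89 = 5084 mg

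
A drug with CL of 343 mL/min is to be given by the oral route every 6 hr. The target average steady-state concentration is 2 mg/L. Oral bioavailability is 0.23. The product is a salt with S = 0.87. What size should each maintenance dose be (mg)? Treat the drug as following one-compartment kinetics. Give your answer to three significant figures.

Convert clearance: 343 mL/min × 60 min/h ÷ 1000 mL/L = 20.58 L/h
D = CL × Css × τ / F / S = 20.58 × 2 × 6 / 0.23 / 0.87 = 1234 mg

1230 mg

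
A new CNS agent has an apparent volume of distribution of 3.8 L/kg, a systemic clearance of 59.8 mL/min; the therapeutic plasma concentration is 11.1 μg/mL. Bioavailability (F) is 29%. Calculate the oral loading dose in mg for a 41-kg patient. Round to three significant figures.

Vd = 3.8 L/kg × 41 kg = 155.8 L
LD = Vd × C / F = 155.8 × 11.10 / 0.29 = 5963 mg

5960 mg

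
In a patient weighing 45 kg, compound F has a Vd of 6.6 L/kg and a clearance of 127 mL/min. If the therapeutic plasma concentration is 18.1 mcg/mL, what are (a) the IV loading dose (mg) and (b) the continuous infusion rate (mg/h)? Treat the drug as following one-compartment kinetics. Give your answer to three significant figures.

(a) 5380 mg; (b) 138 mg/h

Vd(total) = 45 kg × 6.6 L/kg = 297.0 L
LD = Vd · C_target = 297.0 × 18.1 = 5376 mg
CL = 127 mL/min × 60/1000 = 7.620 L/h
Maintenance infusion rate = CL × Css = 7.620 × 18.1 = 137.9 mg/h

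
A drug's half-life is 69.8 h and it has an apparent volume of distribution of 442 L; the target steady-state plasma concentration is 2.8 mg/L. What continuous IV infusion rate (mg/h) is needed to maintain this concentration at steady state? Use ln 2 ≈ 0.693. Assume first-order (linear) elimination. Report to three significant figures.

12.3 mg/h

CL = ln 2 · Vd / t½ = 0.693 × 442.0 / 69.8 = 4.388 L/h
Infusion rate = CL × Css = 4.388 × 2.8 = 12.29 mg/h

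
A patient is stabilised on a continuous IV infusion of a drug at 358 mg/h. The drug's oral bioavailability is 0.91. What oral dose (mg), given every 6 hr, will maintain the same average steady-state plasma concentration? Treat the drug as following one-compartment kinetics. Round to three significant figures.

To maintain the same Css, the systemic dosing rate must be unchanged: F·D/τ = infusion rate.
D = rate × τ / F = 358 × 6 / 0.91 = 2360 mg

2360 mg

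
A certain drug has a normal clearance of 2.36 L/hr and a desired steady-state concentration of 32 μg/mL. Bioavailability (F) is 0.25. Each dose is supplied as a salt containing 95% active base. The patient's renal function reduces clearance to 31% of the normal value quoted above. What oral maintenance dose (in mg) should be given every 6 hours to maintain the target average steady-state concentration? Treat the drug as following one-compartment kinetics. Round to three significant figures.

591 mg

Patient clearance = 0.31 × 2.360 = 0.7316 L/h
At steady state, dose per interval replaces the amount cleared in that interval: F·S·D/τ = CL·Css.
D = CL × Css × τ / F / S = 0.7316 × 32 × 6 / 0.25 / 0.95 = 591.4 mg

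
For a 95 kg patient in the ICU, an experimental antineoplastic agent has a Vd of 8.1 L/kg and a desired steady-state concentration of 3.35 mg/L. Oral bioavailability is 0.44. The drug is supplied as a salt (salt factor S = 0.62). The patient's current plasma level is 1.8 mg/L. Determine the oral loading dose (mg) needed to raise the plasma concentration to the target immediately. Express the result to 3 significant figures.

4370 mg

Vd(total) = 95 kg × 8.1 L/kg = 769.5 L
Concentration deficit ΔC = 3.35 − 1.8 = 1.550 mg/L
LD = Vd × ΔC / F / S = 769.5 × 1.550 / 0.44 / 0.62 = 4372 mg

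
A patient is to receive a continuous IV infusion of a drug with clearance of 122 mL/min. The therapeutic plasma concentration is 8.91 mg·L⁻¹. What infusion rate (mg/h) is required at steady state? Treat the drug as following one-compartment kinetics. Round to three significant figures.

65.2 mg/h

CL = 122 mL/min = 122 × 0.06 = 7.320 L/h
At steady state, infusion rate equals elimination rate: rate in = CL × Css.
Rate = CL × Css = 7.320 × 8.91 = 65.22 mg/h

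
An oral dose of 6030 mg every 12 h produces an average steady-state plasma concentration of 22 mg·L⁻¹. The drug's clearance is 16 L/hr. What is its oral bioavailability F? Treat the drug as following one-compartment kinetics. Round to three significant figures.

0.700

F·D/τ = CL·Css at steady state → F = CL·Css·τ / D.
F = 16 × 22 × 12 / 6030 = 0.700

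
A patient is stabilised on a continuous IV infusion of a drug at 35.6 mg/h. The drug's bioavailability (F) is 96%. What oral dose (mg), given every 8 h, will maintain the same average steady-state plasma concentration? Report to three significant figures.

To maintain the same Css, the systemic dosing rate must be unchanged: F·D/τ = infusion rate.
D = rate × τ / F = 35.6 × 8 / 0.96 = 296.7 mg

297 mg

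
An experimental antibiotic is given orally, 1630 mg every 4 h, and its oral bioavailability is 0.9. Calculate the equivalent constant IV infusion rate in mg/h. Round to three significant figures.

367 mg/h

Equivalent systemic input: infusion rate = F·D/τ.
Rate = 0.9 × 1630 / 4 = 366.8 mg/h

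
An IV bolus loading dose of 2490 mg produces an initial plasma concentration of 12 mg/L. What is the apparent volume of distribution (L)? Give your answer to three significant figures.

208 L

Immediately after an IV bolus, C₀ = Dose / Vd, so Vd = Dose / C₀.
Vd = 2490 / 12 = 207.5 L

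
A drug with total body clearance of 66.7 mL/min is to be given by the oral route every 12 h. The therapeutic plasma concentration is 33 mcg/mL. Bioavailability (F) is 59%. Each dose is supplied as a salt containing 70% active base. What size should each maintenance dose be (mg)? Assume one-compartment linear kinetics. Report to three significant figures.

3840 mg

CL = 66.7 mL/min × 60/1000 = 4.002 L/h
At steady state, dose per interval replaces the amount cleared in that interval: F·S·D/τ = CL·Css.
D = CL × Css × τ / F / S = 4.002 × 33 × 12 / 0.59 / 0.7 = 3837 mg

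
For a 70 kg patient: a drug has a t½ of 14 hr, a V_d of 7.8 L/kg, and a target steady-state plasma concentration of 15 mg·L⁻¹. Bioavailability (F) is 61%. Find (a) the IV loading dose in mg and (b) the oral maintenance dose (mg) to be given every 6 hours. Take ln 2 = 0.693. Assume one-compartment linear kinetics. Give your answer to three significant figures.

(a) 8190 mg; (b) 3990 mg

Vd = 7.8 L/kg × 70 kg = 546.0 L
LD = Vd × C = 546.0 × 15 = 8190 mg
CL = 0.693 × Vd / t½ = 0.693 × 546.0 / 14 = 27.03 L/h
D = CL × Css × τ / F = 27.03 × 15 × 6 / 0.61 = 3988 mg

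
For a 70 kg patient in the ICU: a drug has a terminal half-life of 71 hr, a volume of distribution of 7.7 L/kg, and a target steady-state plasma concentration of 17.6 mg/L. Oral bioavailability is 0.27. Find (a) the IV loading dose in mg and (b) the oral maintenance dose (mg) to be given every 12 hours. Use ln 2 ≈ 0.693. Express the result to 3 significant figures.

Vd(total) = 70 kg × 7.7 L/kg = 539.0 L
LD = Vd × C = 539.0 × 17.6 = 9486 mg
CL = 0.693 × Vd / t½ = 0.693 × 539.0 / 71 = 5.261 L/h
D = CL × Css × τ / F = 5.261 × 17.6 × 12 / 0.27 = 4115 mg

(a) 9490 mg; (b) 4120 mg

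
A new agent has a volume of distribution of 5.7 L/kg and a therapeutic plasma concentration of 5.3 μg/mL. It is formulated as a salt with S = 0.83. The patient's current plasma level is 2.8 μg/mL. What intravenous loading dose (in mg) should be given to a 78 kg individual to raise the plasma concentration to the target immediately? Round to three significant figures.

Total Vd = 5.7 × 78 = 444.6 L
The loading dose fills Vd to the target concentration.
Concentration deficit ΔC = 5.3 − 2.8 = 2.500 mg/L
LD = Vd × ΔC / S = 444.6 × 2.500 / 0.83 = 1339 mg

1340 mg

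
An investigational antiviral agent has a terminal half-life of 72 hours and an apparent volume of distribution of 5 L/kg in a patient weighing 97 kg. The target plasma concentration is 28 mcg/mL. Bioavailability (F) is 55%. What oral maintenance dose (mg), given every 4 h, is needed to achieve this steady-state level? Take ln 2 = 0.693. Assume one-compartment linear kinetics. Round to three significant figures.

Vd = 5 L/kg × 97 kg = 485.0 L
CL = ln 2 · Vd / t½ = 0.693 × 485.0 / 72 = 4.668 L/h
D = CL × Css × τ / F = 4.668 × 28 × 4 / 0.55 = 950.6 mg

951 mg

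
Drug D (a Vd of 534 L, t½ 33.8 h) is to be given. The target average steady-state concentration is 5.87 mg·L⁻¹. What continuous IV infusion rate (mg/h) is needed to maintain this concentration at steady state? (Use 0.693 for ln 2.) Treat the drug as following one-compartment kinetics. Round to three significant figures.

CL = ln 2 · Vd / t½ = 0.693 × 534.0 / 33.8 = 10.95 L/h
Infusion rate = CL × Css = 10.95 × 5.87 = 64.28 mg/h

64.3 mg/h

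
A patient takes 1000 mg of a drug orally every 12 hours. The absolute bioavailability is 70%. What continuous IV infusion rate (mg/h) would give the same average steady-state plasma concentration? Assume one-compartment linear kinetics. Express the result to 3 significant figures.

58.3 mg/h

Equivalent systemic input: infusion rate = F·D/τ.
Rate = 0.7 × 1000 / 12 = 58.33 mg/h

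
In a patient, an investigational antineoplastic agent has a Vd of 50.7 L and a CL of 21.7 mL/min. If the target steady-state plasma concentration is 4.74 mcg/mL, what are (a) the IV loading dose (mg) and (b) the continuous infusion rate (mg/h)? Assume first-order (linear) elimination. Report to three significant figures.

(a) 240 mg; (b) 6.17 mg/h

LD = Vd · C_target = 50.70 × 4.74 = 240.3 mg
Convert clearance: 21.7 mL/min × 60 min/h ÷ 1000 mL/L = 1.302 L/h
Maintenance infusion rate = CL × Css = 1.302 × 4.74 = 6.171 mg/h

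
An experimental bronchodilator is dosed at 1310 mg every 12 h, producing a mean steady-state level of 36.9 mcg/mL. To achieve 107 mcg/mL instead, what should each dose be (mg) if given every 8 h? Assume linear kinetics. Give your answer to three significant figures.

2530 mg

For first-order elimination, Css ∝ F·D/(CL·τ); F and CL are unchanged, so Css ∝ D/τ.
D₂ = D₁ × (Css,target / Css,current) × (τ₂/τ₁) = 1310 × (107/36.9) × (8/12) = 2532 mg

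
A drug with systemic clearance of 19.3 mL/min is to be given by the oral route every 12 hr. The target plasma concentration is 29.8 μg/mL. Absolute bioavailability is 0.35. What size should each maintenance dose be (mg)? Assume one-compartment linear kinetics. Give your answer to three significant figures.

1180 mg

Convert clearance: 19.3 mL/min × 60 min/h ÷ 1000 mL/L = 1.158 L/h
D = CL × Css × τ / F = 1.158 × 29.8 × 12 / 0.35 = 1183 mg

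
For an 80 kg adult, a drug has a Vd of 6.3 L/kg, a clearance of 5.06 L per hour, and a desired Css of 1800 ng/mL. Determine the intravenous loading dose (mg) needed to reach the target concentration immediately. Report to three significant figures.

Vd = 6.3 L/kg × 80 kg = 504.0 L
C = 1800 ng/mL = 1.800 mg/L
The loading dose fills Vd to the target concentration; clearance is irrelevant here.
LD = Vd × C = 504.0 × 1.800 = 907.2 mg

907 mg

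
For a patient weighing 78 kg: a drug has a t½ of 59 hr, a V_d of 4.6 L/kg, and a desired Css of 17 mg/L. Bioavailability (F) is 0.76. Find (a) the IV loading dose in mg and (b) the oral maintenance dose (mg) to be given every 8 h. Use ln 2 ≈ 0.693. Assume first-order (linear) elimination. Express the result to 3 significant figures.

(a) 6100 mg; (b) 754 mg

Total Vd = 4.6 × 78 = 358.8 L
LD = Vd × C = 358.8 × 17 = 6100 mg
CL = 0.693 × Vd / t½ = 0.693 × 358.8 / 59 = 4.214 L/h
D = CL × Css × τ / F = 4.214 × 17 × 8 / 0.76 = 754.1 mg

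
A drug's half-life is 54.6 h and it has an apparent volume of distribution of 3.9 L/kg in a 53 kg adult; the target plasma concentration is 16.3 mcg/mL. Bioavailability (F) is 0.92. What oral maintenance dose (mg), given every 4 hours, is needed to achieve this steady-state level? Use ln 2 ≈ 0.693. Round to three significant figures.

Vd(total) = 53 kg × 3.9 L/kg = 206.7 L
k = 0.693/54.6 = 0.01269 h⁻¹, so CL = k·Vd = 0.01269 × 206.7 = 2.623 L/h
D = CL × Css × τ / F = 2.623 × 16.3 × 4 / 0.92 = 185.9 mg

186 mg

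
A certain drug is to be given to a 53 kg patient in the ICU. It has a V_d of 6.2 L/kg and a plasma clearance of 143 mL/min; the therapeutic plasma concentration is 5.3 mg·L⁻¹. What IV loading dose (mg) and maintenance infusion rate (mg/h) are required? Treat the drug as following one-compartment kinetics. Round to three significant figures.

Vd = 6.2 L/kg × 53 kg = 328.6 L
Loading: fill Vd to C_target → 328.6 L × 5.3 mg/L = 1742 mg
CL = 143 mL/min = 143 × 0.06 = 8.580 L/h
Maintenance infusion rate = CL × Css = 8.580 × 5.3 = 45.47 mg/h

(a) 1740 mg; (b) 45.5 mg/h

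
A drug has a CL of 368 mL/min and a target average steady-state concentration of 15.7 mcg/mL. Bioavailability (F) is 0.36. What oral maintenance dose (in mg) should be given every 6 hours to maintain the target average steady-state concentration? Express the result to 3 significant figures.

5780 mg

CL = 368 mL/min = 368 × 0.06 = 22.08 L/h
D = CL × Css × τ / F = 22.08 × 15.7 × 6 / 0.36 = 5778 mg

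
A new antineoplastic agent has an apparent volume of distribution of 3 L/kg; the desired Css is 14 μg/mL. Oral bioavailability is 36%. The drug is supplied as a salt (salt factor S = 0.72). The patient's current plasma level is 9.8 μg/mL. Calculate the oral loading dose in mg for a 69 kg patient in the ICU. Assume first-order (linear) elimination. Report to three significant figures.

3350 mg

Vd = 3 L/kg × 69 kg = 207.0 L
Concentration deficit ΔC = 14 − 9.8 = 4.200 mg/L
LD = Vd × ΔC / F / S = 207.0 × 4.200 / 0.36 / 0.72 = 3354 mg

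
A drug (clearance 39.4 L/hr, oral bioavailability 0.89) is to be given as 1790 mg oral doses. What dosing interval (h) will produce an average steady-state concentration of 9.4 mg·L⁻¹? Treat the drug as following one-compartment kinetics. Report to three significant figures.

4.30 h

F·D/τ = CL·Css → τ = F·D / (CL·Css).
τ = 0.89 × 1790 / (39.4 × 9.4) = 4.301 h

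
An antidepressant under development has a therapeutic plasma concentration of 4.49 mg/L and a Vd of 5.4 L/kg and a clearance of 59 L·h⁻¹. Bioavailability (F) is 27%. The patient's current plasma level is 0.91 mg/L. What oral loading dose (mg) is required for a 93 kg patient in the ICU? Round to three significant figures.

Vd = 5.4 L/kg × 93 kg = 502.2 L
Concentration deficit ΔC = 4.49 − 0.91 = 3.580 mg/L
LD = Vd × ΔC / F = 502.2 × 3.580 / 0.27 = 6659 mg

6660 mg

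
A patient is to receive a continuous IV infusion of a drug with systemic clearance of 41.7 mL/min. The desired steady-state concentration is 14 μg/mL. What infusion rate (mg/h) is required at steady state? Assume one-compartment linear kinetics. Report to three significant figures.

35.0 mg/h

CL = 41.7 mL/min × 60/1000 = 2.502 L/h
Infusion rate = CL · Css = 2.502 L/h × 14 mg/L = 35.03 mg/h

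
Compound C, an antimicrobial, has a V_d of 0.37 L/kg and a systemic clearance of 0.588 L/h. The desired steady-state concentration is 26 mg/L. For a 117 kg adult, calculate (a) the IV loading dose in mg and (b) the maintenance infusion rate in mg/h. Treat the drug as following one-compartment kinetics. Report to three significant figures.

(a) 1130 mg; (b) 15.3 mg/h

Total Vd = 0.37 × 117 = 43.29 L
Loading dose = Vd × C = 43.29 × 26 = 1126 mg
Maintenance infusion rate = CL × Css = 0.5880 × 26 = 15.29 mg/h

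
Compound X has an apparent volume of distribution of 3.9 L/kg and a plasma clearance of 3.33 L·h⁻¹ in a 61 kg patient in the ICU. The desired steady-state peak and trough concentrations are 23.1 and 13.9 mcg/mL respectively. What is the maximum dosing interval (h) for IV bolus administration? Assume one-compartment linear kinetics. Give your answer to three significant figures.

Vd = 3.9 L/kg × 61 kg = 237.9 L
k = CL / Vd = 3.330 / 237.9 = 0.01400 h⁻¹
Between IV bolus doses, concentration decays as C = C₀·e^(−kτ), so C_peak/C_trough = e^(kτ).
τ_max = ln(C_peak/C_trough) / k = ln(23.1/13.9) / 0.01400 = 0.5079 / 0.01400 = 36.28 h

36.3 h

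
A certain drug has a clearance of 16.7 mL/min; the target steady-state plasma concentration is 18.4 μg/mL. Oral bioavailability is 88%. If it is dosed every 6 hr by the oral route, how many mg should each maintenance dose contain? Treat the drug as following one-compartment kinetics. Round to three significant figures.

126 mg

CL = 16.7 mL/min × 60/1000 = 1.002 L/h
At steady state, dose per interval replaces the amount cleared in that interval: F·D/τ = CL·Css.
D = CL × Css × τ / F = 1.002 × 18.4 × 6 / 0.88 = 125.7 mg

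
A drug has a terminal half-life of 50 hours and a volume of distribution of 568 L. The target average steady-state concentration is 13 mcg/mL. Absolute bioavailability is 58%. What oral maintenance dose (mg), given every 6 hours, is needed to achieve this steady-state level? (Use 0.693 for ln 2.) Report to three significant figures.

1060 mg

k = 0.693/50 = 0.01386 h⁻¹, so CL = k·Vd = 0.01386 × 568.0 = 7.872 L/h
D = CL × Css × τ / F = 7.872 × 13 × 6 / 0.58 = 1059 mg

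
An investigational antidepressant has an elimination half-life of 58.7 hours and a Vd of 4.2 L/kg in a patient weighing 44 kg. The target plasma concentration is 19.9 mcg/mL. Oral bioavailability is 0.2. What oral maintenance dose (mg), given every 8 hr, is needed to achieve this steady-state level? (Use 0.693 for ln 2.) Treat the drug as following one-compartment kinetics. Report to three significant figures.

1740 mg

Total Vd = 4.2 × 44 = 184.8 L
CL = 0.693 × Vd / t½ = 0.693 × 184.8 / 58.7 = 2.182 L/h
D = CL × Css × τ / F = 2.182 × 19.9 × 8 / 0.2 = 1737 mg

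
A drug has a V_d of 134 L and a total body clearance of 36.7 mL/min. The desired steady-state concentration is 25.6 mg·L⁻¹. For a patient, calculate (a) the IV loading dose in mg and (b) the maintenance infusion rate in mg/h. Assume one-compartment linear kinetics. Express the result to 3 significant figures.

Loading: fill Vd to C_target → 134.0 L × 25.6 mg/L = 3430 mg
CL = 36.7 mL/min = 36.7 × 0.06 = 2.202 L/h
Maintenance infusion rate = CL × Css = 2.202 × 25.6 = 56.37 mg/h

(a) 3430 mg; (b) 56.4 mg/h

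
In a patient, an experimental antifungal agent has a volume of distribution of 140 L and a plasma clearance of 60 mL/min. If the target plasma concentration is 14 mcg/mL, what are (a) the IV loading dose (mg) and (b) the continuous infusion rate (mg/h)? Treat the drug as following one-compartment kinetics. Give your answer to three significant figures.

(a) 1960 mg; (b) 50.4 mg/h

LD = Vd · C_target = 140.0 × 14 = 1960 mg
CL = 60 mL/min × 60/1000 = 3.600 L/h
Infusion rate = 3.600 L/h × 14 mg/L = 50.40 mg/h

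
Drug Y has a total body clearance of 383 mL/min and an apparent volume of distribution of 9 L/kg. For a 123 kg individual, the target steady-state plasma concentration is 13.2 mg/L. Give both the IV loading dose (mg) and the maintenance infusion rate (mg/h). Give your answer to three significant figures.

Vd = 9 L/kg × 123 kg = 1107 L
Loading: fill Vd to C_target → 1107 L × 13.2 mg/L = 14610 mg
CL = 383 mL/min × 60/1000 = 22.98 L/h
Maintenance infusion rate = CL × Css = 22.98 × 13.2 = 303.3 mg/h

(a) 14600 mg; (b) 303 mg/h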